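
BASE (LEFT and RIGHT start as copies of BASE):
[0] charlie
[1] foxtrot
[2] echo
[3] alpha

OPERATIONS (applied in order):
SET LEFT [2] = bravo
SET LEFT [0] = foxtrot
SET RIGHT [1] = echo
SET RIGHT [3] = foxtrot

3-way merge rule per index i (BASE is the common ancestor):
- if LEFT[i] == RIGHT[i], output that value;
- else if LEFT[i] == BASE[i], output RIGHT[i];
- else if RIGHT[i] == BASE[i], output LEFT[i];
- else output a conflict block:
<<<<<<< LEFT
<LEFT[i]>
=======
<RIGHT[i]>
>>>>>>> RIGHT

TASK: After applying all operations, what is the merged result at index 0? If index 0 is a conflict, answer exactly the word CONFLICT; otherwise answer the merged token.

Final LEFT:  [foxtrot, foxtrot, bravo, alpha]
Final RIGHT: [charlie, echo, echo, foxtrot]
i=0: L=foxtrot, R=charlie=BASE -> take LEFT -> foxtrot
i=1: L=foxtrot=BASE, R=echo -> take RIGHT -> echo
i=2: L=bravo, R=echo=BASE -> take LEFT -> bravo
i=3: L=alpha=BASE, R=foxtrot -> take RIGHT -> foxtrot
Index 0 -> foxtrot

Answer: foxtrot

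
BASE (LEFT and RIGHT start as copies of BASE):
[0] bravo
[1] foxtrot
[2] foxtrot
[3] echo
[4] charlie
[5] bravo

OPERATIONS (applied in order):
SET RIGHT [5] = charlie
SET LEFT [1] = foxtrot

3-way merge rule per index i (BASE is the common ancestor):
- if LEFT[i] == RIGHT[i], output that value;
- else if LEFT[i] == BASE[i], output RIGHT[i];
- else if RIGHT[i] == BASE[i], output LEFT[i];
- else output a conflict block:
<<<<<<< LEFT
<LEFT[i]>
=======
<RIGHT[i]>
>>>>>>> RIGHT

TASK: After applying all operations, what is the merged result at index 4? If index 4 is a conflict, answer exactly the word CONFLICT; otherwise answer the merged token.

Final LEFT:  [bravo, foxtrot, foxtrot, echo, charlie, bravo]
Final RIGHT: [bravo, foxtrot, foxtrot, echo, charlie, charlie]
i=0: L=bravo R=bravo -> agree -> bravo
i=1: L=foxtrot R=foxtrot -> agree -> foxtrot
i=2: L=foxtrot R=foxtrot -> agree -> foxtrot
i=3: L=echo R=echo -> agree -> echo
i=4: L=charlie R=charlie -> agree -> charlie
i=5: L=bravo=BASE, R=charlie -> take RIGHT -> charlie
Index 4 -> charlie

Answer: charlie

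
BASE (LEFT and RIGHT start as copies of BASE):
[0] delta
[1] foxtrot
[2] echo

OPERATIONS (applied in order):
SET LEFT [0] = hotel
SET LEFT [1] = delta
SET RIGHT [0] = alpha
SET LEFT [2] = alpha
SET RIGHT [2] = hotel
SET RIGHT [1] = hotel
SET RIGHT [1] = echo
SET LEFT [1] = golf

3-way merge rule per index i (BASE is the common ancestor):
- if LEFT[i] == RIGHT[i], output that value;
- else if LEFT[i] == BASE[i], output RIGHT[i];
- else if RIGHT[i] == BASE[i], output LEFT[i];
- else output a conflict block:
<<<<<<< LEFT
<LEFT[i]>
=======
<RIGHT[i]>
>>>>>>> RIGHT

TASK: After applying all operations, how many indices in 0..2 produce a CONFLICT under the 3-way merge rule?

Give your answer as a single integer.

Answer: 3

Derivation:
Final LEFT:  [hotel, golf, alpha]
Final RIGHT: [alpha, echo, hotel]
i=0: BASE=delta L=hotel R=alpha all differ -> CONFLICT
i=1: BASE=foxtrot L=golf R=echo all differ -> CONFLICT
i=2: BASE=echo L=alpha R=hotel all differ -> CONFLICT
Conflict count: 3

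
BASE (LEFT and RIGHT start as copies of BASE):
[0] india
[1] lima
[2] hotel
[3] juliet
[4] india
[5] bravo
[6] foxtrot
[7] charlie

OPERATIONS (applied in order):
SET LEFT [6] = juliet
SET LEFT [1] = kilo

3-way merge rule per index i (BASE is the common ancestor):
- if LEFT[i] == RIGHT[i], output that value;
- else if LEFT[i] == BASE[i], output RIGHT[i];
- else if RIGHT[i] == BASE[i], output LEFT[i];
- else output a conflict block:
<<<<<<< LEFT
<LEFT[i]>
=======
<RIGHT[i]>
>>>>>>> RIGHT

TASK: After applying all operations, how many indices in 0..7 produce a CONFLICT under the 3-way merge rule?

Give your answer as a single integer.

Final LEFT:  [india, kilo, hotel, juliet, india, bravo, juliet, charlie]
Final RIGHT: [india, lima, hotel, juliet, india, bravo, foxtrot, charlie]
i=0: L=india R=india -> agree -> india
i=1: L=kilo, R=lima=BASE -> take LEFT -> kilo
i=2: L=hotel R=hotel -> agree -> hotel
i=3: L=juliet R=juliet -> agree -> juliet
i=4: L=india R=india -> agree -> india
i=5: L=bravo R=bravo -> agree -> bravo
i=6: L=juliet, R=foxtrot=BASE -> take LEFT -> juliet
i=7: L=charlie R=charlie -> agree -> charlie
Conflict count: 0

Answer: 0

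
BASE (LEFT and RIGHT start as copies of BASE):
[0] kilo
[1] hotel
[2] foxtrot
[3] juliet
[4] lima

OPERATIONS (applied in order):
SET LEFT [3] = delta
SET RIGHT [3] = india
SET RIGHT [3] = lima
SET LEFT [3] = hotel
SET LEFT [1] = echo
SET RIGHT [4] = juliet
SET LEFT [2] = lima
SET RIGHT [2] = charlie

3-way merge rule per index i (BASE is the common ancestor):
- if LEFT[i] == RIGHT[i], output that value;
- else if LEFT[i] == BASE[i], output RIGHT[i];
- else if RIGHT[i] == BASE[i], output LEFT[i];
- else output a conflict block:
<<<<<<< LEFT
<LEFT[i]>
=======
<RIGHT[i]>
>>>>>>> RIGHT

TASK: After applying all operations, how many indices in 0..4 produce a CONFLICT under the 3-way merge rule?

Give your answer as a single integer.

Answer: 2

Derivation:
Final LEFT:  [kilo, echo, lima, hotel, lima]
Final RIGHT: [kilo, hotel, charlie, lima, juliet]
i=0: L=kilo R=kilo -> agree -> kilo
i=1: L=echo, R=hotel=BASE -> take LEFT -> echo
i=2: BASE=foxtrot L=lima R=charlie all differ -> CONFLICT
i=3: BASE=juliet L=hotel R=lima all differ -> CONFLICT
i=4: L=lima=BASE, R=juliet -> take RIGHT -> juliet
Conflict count: 2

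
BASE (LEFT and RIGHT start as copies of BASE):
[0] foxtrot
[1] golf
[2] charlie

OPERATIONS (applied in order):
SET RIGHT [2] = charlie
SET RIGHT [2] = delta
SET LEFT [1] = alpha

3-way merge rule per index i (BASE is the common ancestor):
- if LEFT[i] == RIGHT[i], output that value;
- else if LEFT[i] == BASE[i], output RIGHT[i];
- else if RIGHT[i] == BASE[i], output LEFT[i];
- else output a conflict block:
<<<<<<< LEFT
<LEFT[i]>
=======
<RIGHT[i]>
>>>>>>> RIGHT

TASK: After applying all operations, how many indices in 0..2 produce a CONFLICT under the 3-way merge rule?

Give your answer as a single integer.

Final LEFT:  [foxtrot, alpha, charlie]
Final RIGHT: [foxtrot, golf, delta]
i=0: L=foxtrot R=foxtrot -> agree -> foxtrot
i=1: L=alpha, R=golf=BASE -> take LEFT -> alpha
i=2: L=charlie=BASE, R=delta -> take RIGHT -> delta
Conflict count: 0

Answer: 0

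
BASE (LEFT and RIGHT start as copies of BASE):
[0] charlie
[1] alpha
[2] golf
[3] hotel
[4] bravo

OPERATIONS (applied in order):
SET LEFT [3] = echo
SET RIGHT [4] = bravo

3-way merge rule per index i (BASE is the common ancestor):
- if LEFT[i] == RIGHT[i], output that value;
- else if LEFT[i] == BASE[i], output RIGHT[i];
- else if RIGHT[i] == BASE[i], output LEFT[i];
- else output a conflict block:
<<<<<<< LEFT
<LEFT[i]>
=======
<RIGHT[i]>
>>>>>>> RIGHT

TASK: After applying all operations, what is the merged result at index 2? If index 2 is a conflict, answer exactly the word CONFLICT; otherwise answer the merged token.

Answer: golf

Derivation:
Final LEFT:  [charlie, alpha, golf, echo, bravo]
Final RIGHT: [charlie, alpha, golf, hotel, bravo]
i=0: L=charlie R=charlie -> agree -> charlie
i=1: L=alpha R=alpha -> agree -> alpha
i=2: L=golf R=golf -> agree -> golf
i=3: L=echo, R=hotel=BASE -> take LEFT -> echo
i=4: L=bravo R=bravo -> agree -> bravo
Index 2 -> golf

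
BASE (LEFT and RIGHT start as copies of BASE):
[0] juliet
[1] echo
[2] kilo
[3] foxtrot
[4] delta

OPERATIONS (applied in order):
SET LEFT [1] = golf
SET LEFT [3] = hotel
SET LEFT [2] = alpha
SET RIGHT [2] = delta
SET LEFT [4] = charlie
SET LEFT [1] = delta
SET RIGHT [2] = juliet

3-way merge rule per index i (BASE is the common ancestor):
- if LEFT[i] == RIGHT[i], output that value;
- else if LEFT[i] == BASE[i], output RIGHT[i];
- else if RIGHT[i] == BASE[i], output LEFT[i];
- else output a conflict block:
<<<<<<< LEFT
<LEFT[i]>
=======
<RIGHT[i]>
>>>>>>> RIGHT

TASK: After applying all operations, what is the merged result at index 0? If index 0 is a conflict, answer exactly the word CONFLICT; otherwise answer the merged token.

Answer: juliet

Derivation:
Final LEFT:  [juliet, delta, alpha, hotel, charlie]
Final RIGHT: [juliet, echo, juliet, foxtrot, delta]
i=0: L=juliet R=juliet -> agree -> juliet
i=1: L=delta, R=echo=BASE -> take LEFT -> delta
i=2: BASE=kilo L=alpha R=juliet all differ -> CONFLICT
i=3: L=hotel, R=foxtrot=BASE -> take LEFT -> hotel
i=4: L=charlie, R=delta=BASE -> take LEFT -> charlie
Index 0 -> juliet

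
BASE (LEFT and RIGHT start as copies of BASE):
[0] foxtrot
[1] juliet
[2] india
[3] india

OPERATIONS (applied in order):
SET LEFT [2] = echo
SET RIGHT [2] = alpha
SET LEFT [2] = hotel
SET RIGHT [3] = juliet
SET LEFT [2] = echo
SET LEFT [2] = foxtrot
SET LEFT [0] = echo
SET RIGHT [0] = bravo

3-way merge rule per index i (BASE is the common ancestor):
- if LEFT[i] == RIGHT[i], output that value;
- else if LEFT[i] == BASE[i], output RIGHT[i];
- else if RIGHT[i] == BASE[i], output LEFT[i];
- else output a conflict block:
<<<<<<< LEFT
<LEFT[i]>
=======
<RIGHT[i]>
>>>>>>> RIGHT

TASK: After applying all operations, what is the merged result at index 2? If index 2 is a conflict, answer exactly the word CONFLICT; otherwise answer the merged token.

Final LEFT:  [echo, juliet, foxtrot, india]
Final RIGHT: [bravo, juliet, alpha, juliet]
i=0: BASE=foxtrot L=echo R=bravo all differ -> CONFLICT
i=1: L=juliet R=juliet -> agree -> juliet
i=2: BASE=india L=foxtrot R=alpha all differ -> CONFLICT
i=3: L=india=BASE, R=juliet -> take RIGHT -> juliet
Index 2 -> CONFLICT

Answer: CONFLICT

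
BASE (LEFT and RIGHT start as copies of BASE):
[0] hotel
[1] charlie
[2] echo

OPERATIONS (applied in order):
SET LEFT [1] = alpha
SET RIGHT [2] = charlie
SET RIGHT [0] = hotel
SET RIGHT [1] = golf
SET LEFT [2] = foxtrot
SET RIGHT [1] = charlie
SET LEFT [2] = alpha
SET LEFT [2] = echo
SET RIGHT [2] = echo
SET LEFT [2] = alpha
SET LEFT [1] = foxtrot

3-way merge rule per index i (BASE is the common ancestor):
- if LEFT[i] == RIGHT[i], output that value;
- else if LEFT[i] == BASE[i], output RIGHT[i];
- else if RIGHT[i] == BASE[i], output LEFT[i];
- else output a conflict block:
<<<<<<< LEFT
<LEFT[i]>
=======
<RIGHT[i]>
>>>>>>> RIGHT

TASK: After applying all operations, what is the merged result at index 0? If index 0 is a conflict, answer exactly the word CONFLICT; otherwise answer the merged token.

Final LEFT:  [hotel, foxtrot, alpha]
Final RIGHT: [hotel, charlie, echo]
i=0: L=hotel R=hotel -> agree -> hotel
i=1: L=foxtrot, R=charlie=BASE -> take LEFT -> foxtrot
i=2: L=alpha, R=echo=BASE -> take LEFT -> alpha
Index 0 -> hotel

Answer: hotel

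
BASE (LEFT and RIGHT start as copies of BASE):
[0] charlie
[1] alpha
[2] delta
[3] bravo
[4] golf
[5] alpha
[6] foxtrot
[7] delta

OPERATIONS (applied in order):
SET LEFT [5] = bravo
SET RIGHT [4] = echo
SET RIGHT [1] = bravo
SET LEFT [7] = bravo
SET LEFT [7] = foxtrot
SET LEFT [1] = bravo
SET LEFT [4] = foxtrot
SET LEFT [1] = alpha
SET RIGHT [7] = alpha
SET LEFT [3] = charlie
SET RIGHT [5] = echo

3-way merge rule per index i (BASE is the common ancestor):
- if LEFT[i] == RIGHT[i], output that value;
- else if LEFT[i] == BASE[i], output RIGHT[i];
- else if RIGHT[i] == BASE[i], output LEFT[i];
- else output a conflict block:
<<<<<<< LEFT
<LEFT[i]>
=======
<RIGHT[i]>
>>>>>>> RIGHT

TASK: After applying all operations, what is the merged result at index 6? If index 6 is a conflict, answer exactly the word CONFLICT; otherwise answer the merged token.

Answer: foxtrot

Derivation:
Final LEFT:  [charlie, alpha, delta, charlie, foxtrot, bravo, foxtrot, foxtrot]
Final RIGHT: [charlie, bravo, delta, bravo, echo, echo, foxtrot, alpha]
i=0: L=charlie R=charlie -> agree -> charlie
i=1: L=alpha=BASE, R=bravo -> take RIGHT -> bravo
i=2: L=delta R=delta -> agree -> delta
i=3: L=charlie, R=bravo=BASE -> take LEFT -> charlie
i=4: BASE=golf L=foxtrot R=echo all differ -> CONFLICT
i=5: BASE=alpha L=bravo R=echo all differ -> CONFLICT
i=6: L=foxtrot R=foxtrot -> agree -> foxtrot
i=7: BASE=delta L=foxtrot R=alpha all differ -> CONFLICT
Index 6 -> foxtrot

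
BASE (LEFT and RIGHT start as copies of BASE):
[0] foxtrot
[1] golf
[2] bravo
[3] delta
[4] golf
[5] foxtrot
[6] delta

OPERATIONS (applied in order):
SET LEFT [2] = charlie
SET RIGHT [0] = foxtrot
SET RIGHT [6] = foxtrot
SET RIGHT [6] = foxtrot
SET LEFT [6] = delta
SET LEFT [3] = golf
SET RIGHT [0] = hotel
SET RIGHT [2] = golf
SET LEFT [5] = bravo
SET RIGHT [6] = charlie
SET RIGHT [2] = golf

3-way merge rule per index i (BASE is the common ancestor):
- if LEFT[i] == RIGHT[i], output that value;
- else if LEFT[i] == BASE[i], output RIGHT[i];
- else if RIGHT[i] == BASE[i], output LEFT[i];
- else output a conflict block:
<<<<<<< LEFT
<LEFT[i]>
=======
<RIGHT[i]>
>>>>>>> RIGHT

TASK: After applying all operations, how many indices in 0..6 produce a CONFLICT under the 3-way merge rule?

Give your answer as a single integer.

Answer: 1

Derivation:
Final LEFT:  [foxtrot, golf, charlie, golf, golf, bravo, delta]
Final RIGHT: [hotel, golf, golf, delta, golf, foxtrot, charlie]
i=0: L=foxtrot=BASE, R=hotel -> take RIGHT -> hotel
i=1: L=golf R=golf -> agree -> golf
i=2: BASE=bravo L=charlie R=golf all differ -> CONFLICT
i=3: L=golf, R=delta=BASE -> take LEFT -> golf
i=4: L=golf R=golf -> agree -> golf
i=5: L=bravo, R=foxtrot=BASE -> take LEFT -> bravo
i=6: L=delta=BASE, R=charlie -> take RIGHT -> charlie
Conflict count: 1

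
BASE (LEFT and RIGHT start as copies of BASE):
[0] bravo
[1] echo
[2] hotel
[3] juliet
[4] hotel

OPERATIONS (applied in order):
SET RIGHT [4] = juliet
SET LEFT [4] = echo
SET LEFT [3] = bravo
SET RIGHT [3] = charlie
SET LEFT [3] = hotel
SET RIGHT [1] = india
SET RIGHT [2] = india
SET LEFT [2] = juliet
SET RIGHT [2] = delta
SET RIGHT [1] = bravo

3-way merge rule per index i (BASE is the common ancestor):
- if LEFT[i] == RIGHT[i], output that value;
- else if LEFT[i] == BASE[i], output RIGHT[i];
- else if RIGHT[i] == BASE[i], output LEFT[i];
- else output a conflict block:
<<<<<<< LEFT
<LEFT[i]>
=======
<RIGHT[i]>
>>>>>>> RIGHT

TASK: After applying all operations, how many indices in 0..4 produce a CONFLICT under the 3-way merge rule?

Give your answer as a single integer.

Final LEFT:  [bravo, echo, juliet, hotel, echo]
Final RIGHT: [bravo, bravo, delta, charlie, juliet]
i=0: L=bravo R=bravo -> agree -> bravo
i=1: L=echo=BASE, R=bravo -> take RIGHT -> bravo
i=2: BASE=hotel L=juliet R=delta all differ -> CONFLICT
i=3: BASE=juliet L=hotel R=charlie all differ -> CONFLICT
i=4: BASE=hotel L=echo R=juliet all differ -> CONFLICT
Conflict count: 3

Answer: 3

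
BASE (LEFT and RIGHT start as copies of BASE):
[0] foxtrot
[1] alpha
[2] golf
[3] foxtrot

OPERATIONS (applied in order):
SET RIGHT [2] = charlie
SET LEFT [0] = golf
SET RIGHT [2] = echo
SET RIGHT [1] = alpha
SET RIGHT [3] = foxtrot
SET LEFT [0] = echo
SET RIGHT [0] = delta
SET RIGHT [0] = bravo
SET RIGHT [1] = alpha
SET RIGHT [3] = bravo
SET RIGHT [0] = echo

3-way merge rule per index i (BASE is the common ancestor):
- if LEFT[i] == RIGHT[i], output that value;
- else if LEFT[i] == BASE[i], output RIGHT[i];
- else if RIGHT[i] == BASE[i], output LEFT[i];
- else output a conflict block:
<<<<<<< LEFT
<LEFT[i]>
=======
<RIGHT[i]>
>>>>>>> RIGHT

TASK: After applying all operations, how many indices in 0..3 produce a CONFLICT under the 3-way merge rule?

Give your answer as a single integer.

Answer: 0

Derivation:
Final LEFT:  [echo, alpha, golf, foxtrot]
Final RIGHT: [echo, alpha, echo, bravo]
i=0: L=echo R=echo -> agree -> echo
i=1: L=alpha R=alpha -> agree -> alpha
i=2: L=golf=BASE, R=echo -> take RIGHT -> echo
i=3: L=foxtrot=BASE, R=bravo -> take RIGHT -> bravo
Conflict count: 0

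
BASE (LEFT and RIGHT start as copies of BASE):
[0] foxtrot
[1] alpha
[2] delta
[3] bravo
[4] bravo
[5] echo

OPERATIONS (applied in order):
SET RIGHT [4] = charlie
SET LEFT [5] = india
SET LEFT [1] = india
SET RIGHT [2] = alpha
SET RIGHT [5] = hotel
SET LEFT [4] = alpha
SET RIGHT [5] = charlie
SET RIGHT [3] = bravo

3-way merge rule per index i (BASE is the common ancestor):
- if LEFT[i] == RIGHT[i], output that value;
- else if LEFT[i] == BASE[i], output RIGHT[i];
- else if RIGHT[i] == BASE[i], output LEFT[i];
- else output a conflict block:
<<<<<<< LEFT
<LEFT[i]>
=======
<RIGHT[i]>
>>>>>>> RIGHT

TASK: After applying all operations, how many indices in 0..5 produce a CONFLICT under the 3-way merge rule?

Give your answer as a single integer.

Final LEFT:  [foxtrot, india, delta, bravo, alpha, india]
Final RIGHT: [foxtrot, alpha, alpha, bravo, charlie, charlie]
i=0: L=foxtrot R=foxtrot -> agree -> foxtrot
i=1: L=india, R=alpha=BASE -> take LEFT -> india
i=2: L=delta=BASE, R=alpha -> take RIGHT -> alpha
i=3: L=bravo R=bravo -> agree -> bravo
i=4: BASE=bravo L=alpha R=charlie all differ -> CONFLICT
i=5: BASE=echo L=india R=charlie all differ -> CONFLICT
Conflict count: 2

Answer: 2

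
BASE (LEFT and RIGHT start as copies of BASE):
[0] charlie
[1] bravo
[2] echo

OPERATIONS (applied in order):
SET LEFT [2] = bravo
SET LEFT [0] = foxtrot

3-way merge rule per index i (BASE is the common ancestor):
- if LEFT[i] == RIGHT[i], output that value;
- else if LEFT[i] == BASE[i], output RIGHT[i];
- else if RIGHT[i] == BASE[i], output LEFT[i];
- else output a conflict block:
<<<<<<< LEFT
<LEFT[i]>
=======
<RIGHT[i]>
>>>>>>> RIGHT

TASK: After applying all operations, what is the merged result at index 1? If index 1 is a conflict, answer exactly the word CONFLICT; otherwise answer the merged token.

Answer: bravo

Derivation:
Final LEFT:  [foxtrot, bravo, bravo]
Final RIGHT: [charlie, bravo, echo]
i=0: L=foxtrot, R=charlie=BASE -> take LEFT -> foxtrot
i=1: L=bravo R=bravo -> agree -> bravo
i=2: L=bravo, R=echo=BASE -> take LEFT -> bravo
Index 1 -> bravo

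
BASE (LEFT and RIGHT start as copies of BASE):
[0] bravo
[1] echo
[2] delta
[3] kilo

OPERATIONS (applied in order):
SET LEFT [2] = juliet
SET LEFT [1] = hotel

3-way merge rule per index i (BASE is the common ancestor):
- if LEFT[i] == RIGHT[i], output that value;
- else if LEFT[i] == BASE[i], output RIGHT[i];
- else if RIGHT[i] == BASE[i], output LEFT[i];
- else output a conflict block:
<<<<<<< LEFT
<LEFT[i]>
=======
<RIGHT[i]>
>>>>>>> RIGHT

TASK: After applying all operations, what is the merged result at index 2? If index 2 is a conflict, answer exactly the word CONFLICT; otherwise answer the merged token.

Final LEFT:  [bravo, hotel, juliet, kilo]
Final RIGHT: [bravo, echo, delta, kilo]
i=0: L=bravo R=bravo -> agree -> bravo
i=1: L=hotel, R=echo=BASE -> take LEFT -> hotel
i=2: L=juliet, R=delta=BASE -> take LEFT -> juliet
i=3: L=kilo R=kilo -> agree -> kilo
Index 2 -> juliet

Answer: juliet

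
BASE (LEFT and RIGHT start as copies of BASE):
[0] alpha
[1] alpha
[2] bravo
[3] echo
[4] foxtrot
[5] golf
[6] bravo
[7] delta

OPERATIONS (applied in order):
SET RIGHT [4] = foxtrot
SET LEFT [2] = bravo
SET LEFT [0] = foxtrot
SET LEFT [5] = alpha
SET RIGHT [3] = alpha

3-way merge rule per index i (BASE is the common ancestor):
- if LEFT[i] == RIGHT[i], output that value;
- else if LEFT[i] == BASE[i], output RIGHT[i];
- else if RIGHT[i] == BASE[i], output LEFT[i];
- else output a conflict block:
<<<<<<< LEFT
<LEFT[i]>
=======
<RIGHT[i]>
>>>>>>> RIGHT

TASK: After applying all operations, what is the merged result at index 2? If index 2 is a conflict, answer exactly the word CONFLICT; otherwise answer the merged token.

Answer: bravo

Derivation:
Final LEFT:  [foxtrot, alpha, bravo, echo, foxtrot, alpha, bravo, delta]
Final RIGHT: [alpha, alpha, bravo, alpha, foxtrot, golf, bravo, delta]
i=0: L=foxtrot, R=alpha=BASE -> take LEFT -> foxtrot
i=1: L=alpha R=alpha -> agree -> alpha
i=2: L=bravo R=bravo -> agree -> bravo
i=3: L=echo=BASE, R=alpha -> take RIGHT -> alpha
i=4: L=foxtrot R=foxtrot -> agree -> foxtrot
i=5: L=alpha, R=golf=BASE -> take LEFT -> alpha
i=6: L=bravo R=bravo -> agree -> bravo
i=7: L=delta R=delta -> agree -> delta
Index 2 -> bravo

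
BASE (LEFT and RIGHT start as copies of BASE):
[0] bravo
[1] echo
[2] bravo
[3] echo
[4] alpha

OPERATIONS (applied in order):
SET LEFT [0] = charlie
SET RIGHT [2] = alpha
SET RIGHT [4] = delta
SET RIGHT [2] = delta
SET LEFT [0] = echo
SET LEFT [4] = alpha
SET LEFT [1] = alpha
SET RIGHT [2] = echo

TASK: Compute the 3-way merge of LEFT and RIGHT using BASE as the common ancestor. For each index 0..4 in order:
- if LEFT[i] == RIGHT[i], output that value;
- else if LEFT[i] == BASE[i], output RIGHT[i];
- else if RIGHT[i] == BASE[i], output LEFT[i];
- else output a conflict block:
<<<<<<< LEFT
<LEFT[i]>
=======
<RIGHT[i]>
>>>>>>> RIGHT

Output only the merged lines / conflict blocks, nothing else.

Final LEFT:  [echo, alpha, bravo, echo, alpha]
Final RIGHT: [bravo, echo, echo, echo, delta]
i=0: L=echo, R=bravo=BASE -> take LEFT -> echo
i=1: L=alpha, R=echo=BASE -> take LEFT -> alpha
i=2: L=bravo=BASE, R=echo -> take RIGHT -> echo
i=3: L=echo R=echo -> agree -> echo
i=4: L=alpha=BASE, R=delta -> take RIGHT -> delta

Answer: echo
alpha
echo
echo
delta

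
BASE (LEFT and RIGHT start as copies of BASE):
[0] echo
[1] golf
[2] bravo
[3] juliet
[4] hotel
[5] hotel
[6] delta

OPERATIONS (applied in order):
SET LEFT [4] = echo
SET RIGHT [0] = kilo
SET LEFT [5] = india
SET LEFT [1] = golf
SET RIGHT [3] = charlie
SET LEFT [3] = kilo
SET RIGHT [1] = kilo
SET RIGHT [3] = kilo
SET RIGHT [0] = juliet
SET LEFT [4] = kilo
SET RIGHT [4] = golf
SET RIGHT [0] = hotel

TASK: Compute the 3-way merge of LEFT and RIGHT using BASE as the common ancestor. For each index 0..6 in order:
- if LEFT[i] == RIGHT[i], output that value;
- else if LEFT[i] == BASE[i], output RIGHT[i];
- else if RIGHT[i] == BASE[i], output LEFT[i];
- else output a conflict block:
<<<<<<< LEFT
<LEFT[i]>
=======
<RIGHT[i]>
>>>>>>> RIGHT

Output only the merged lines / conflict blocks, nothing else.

Answer: hotel
kilo
bravo
kilo
<<<<<<< LEFT
kilo
=======
golf
>>>>>>> RIGHT
india
delta

Derivation:
Final LEFT:  [echo, golf, bravo, kilo, kilo, india, delta]
Final RIGHT: [hotel, kilo, bravo, kilo, golf, hotel, delta]
i=0: L=echo=BASE, R=hotel -> take RIGHT -> hotel
i=1: L=golf=BASE, R=kilo -> take RIGHT -> kilo
i=2: L=bravo R=bravo -> agree -> bravo
i=3: L=kilo R=kilo -> agree -> kilo
i=4: BASE=hotel L=kilo R=golf all differ -> CONFLICT
i=5: L=india, R=hotel=BASE -> take LEFT -> india
i=6: L=delta R=delta -> agree -> delta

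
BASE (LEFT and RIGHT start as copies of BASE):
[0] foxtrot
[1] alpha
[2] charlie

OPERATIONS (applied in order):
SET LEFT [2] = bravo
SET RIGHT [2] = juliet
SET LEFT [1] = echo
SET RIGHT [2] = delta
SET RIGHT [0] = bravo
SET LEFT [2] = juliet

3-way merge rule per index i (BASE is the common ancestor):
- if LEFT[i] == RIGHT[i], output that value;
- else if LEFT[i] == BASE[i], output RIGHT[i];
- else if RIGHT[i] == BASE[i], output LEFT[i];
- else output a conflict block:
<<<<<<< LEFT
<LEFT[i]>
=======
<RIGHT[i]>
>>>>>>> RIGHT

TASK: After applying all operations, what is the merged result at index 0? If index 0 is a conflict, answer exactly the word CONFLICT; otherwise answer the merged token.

Final LEFT:  [foxtrot, echo, juliet]
Final RIGHT: [bravo, alpha, delta]
i=0: L=foxtrot=BASE, R=bravo -> take RIGHT -> bravo
i=1: L=echo, R=alpha=BASE -> take LEFT -> echo
i=2: BASE=charlie L=juliet R=delta all differ -> CONFLICT
Index 0 -> bravo

Answer: bravo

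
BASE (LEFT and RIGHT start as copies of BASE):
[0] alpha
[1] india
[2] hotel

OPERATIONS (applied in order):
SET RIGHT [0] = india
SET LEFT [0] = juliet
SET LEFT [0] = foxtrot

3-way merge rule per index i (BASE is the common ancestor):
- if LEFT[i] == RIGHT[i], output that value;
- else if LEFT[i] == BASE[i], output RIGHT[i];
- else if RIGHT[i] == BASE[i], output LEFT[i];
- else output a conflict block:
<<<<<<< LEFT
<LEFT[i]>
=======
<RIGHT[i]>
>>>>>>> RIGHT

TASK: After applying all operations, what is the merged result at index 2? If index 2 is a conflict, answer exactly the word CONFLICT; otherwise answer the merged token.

Final LEFT:  [foxtrot, india, hotel]
Final RIGHT: [india, india, hotel]
i=0: BASE=alpha L=foxtrot R=india all differ -> CONFLICT
i=1: L=india R=india -> agree -> india
i=2: L=hotel R=hotel -> agree -> hotel
Index 2 -> hotel

Answer: hotel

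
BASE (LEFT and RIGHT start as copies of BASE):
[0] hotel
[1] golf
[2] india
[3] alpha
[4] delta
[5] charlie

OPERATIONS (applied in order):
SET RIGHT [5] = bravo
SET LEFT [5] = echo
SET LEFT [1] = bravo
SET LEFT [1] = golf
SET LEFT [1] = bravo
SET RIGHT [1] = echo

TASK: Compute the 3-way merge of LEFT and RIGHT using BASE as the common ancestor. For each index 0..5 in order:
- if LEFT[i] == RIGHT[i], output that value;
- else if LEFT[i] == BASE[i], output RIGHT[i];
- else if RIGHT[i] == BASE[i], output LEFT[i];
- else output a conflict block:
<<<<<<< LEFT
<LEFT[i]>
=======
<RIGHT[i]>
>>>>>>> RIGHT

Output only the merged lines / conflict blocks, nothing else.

Answer: hotel
<<<<<<< LEFT
bravo
=======
echo
>>>>>>> RIGHT
india
alpha
delta
<<<<<<< LEFT
echo
=======
bravo
>>>>>>> RIGHT

Derivation:
Final LEFT:  [hotel, bravo, india, alpha, delta, echo]
Final RIGHT: [hotel, echo, india, alpha, delta, bravo]
i=0: L=hotel R=hotel -> agree -> hotel
i=1: BASE=golf L=bravo R=echo all differ -> CONFLICT
i=2: L=india R=india -> agree -> india
i=3: L=alpha R=alpha -> agree -> alpha
i=4: L=delta R=delta -> agree -> delta
i=5: BASE=charlie L=echo R=bravo all differ -> CONFLICT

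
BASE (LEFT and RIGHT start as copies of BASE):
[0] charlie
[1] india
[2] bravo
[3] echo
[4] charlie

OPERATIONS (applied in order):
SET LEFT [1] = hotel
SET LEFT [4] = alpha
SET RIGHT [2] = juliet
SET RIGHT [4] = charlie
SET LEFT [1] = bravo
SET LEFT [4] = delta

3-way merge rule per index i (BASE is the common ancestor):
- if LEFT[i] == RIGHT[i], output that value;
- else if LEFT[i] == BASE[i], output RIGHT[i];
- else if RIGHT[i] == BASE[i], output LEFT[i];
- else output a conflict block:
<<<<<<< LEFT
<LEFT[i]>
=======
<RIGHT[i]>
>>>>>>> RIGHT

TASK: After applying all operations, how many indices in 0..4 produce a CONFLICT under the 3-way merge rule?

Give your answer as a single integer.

Answer: 0

Derivation:
Final LEFT:  [charlie, bravo, bravo, echo, delta]
Final RIGHT: [charlie, india, juliet, echo, charlie]
i=0: L=charlie R=charlie -> agree -> charlie
i=1: L=bravo, R=india=BASE -> take LEFT -> bravo
i=2: L=bravo=BASE, R=juliet -> take RIGHT -> juliet
i=3: L=echo R=echo -> agree -> echo
i=4: L=delta, R=charlie=BASE -> take LEFT -> delta
Conflict count: 0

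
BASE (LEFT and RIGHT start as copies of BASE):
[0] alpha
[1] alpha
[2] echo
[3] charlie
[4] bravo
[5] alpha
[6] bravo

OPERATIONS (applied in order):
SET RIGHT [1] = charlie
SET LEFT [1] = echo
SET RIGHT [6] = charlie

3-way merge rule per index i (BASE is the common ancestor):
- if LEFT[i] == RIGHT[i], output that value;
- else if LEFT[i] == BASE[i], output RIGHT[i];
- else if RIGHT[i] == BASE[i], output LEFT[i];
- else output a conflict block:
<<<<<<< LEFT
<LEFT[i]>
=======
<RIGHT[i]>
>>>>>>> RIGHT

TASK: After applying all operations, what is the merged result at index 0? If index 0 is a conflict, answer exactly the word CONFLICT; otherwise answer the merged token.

Answer: alpha

Derivation:
Final LEFT:  [alpha, echo, echo, charlie, bravo, alpha, bravo]
Final RIGHT: [alpha, charlie, echo, charlie, bravo, alpha, charlie]
i=0: L=alpha R=alpha -> agree -> alpha
i=1: BASE=alpha L=echo R=charlie all differ -> CONFLICT
i=2: L=echo R=echo -> agree -> echo
i=3: L=charlie R=charlie -> agree -> charlie
i=4: L=bravo R=bravo -> agree -> bravo
i=5: L=alpha R=alpha -> agree -> alpha
i=6: L=bravo=BASE, R=charlie -> take RIGHT -> charlie
Index 0 -> alpha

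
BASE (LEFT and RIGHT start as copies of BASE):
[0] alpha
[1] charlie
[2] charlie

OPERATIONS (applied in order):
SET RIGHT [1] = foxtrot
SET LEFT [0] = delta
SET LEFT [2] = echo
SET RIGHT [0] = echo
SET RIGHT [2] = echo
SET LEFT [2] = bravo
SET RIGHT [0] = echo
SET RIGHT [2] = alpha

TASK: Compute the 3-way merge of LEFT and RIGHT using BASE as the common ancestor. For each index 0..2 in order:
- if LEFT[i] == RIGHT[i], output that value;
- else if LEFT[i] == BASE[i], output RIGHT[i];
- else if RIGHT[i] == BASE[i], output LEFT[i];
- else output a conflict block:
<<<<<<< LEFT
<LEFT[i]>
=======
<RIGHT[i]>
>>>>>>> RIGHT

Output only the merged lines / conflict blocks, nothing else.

Answer: <<<<<<< LEFT
delta
=======
echo
>>>>>>> RIGHT
foxtrot
<<<<<<< LEFT
bravo
=======
alpha
>>>>>>> RIGHT

Derivation:
Final LEFT:  [delta, charlie, bravo]
Final RIGHT: [echo, foxtrot, alpha]
i=0: BASE=alpha L=delta R=echo all differ -> CONFLICT
i=1: L=charlie=BASE, R=foxtrot -> take RIGHT -> foxtrot
i=2: BASE=charlie L=bravo R=alpha all differ -> CONFLICT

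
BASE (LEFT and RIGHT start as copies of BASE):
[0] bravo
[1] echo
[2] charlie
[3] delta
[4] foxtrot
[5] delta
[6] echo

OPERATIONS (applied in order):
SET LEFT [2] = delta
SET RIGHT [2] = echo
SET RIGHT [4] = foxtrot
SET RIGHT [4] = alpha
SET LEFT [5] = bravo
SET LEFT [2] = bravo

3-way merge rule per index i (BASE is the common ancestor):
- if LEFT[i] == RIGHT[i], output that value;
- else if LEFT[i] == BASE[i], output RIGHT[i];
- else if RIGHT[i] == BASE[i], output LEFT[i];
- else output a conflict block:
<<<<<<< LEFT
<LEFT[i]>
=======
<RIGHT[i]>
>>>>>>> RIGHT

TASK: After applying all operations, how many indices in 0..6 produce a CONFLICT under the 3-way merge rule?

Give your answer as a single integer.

Answer: 1

Derivation:
Final LEFT:  [bravo, echo, bravo, delta, foxtrot, bravo, echo]
Final RIGHT: [bravo, echo, echo, delta, alpha, delta, echo]
i=0: L=bravo R=bravo -> agree -> bravo
i=1: L=echo R=echo -> agree -> echo
i=2: BASE=charlie L=bravo R=echo all differ -> CONFLICT
i=3: L=delta R=delta -> agree -> delta
i=4: L=foxtrot=BASE, R=alpha -> take RIGHT -> alpha
i=5: L=bravo, R=delta=BASE -> take LEFT -> bravo
i=6: L=echo R=echo -> agree -> echo
Conflict count: 1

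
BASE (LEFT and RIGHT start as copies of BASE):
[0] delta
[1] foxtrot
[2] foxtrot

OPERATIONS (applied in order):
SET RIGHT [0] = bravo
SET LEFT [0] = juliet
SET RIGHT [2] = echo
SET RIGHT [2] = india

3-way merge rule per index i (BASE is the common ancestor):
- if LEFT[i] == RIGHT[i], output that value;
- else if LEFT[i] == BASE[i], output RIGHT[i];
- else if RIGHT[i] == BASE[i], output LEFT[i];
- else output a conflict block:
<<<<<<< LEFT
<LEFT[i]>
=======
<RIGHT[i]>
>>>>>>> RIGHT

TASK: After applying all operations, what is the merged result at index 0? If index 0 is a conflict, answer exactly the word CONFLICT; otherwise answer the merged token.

Answer: CONFLICT

Derivation:
Final LEFT:  [juliet, foxtrot, foxtrot]
Final RIGHT: [bravo, foxtrot, india]
i=0: BASE=delta L=juliet R=bravo all differ -> CONFLICT
i=1: L=foxtrot R=foxtrot -> agree -> foxtrot
i=2: L=foxtrot=BASE, R=india -> take RIGHT -> india
Index 0 -> CONFLICT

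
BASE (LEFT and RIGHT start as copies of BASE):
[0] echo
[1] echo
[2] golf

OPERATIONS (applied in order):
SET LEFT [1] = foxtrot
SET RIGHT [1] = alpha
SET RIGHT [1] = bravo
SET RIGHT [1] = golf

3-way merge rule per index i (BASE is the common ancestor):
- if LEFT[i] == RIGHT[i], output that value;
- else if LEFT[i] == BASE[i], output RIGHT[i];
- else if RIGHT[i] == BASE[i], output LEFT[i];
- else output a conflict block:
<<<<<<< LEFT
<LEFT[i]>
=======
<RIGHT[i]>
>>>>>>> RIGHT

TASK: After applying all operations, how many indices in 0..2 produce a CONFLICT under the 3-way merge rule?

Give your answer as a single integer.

Answer: 1

Derivation:
Final LEFT:  [echo, foxtrot, golf]
Final RIGHT: [echo, golf, golf]
i=0: L=echo R=echo -> agree -> echo
i=1: BASE=echo L=foxtrot R=golf all differ -> CONFLICT
i=2: L=golf R=golf -> agree -> golf
Conflict count: 1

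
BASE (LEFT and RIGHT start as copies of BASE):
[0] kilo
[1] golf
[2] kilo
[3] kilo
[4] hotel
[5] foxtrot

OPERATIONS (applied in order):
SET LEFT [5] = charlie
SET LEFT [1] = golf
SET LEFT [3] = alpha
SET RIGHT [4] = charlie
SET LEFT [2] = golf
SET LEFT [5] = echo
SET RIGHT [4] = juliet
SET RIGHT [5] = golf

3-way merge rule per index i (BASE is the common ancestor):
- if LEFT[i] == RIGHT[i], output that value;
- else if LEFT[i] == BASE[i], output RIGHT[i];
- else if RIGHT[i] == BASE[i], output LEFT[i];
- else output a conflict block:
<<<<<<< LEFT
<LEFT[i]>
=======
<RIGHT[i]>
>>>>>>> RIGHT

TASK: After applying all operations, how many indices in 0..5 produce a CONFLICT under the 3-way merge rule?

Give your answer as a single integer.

Final LEFT:  [kilo, golf, golf, alpha, hotel, echo]
Final RIGHT: [kilo, golf, kilo, kilo, juliet, golf]
i=0: L=kilo R=kilo -> agree -> kilo
i=1: L=golf R=golf -> agree -> golf
i=2: L=golf, R=kilo=BASE -> take LEFT -> golf
i=3: L=alpha, R=kilo=BASE -> take LEFT -> alpha
i=4: L=hotel=BASE, R=juliet -> take RIGHT -> juliet
i=5: BASE=foxtrot L=echo R=golf all differ -> CONFLICT
Conflict count: 1

Answer: 1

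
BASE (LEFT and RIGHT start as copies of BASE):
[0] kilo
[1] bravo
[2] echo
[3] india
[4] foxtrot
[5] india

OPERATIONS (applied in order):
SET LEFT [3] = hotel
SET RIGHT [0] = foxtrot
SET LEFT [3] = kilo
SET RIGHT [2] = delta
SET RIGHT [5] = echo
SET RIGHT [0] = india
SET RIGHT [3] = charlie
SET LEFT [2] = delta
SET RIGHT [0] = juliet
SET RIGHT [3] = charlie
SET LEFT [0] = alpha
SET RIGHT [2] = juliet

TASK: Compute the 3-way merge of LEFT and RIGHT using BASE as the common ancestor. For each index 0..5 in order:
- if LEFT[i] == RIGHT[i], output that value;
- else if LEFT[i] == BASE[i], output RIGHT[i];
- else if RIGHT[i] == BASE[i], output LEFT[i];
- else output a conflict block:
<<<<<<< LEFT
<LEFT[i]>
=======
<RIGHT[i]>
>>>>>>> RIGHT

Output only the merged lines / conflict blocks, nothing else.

Answer: <<<<<<< LEFT
alpha
=======
juliet
>>>>>>> RIGHT
bravo
<<<<<<< LEFT
delta
=======
juliet
>>>>>>> RIGHT
<<<<<<< LEFT
kilo
=======
charlie
>>>>>>> RIGHT
foxtrot
echo

Derivation:
Final LEFT:  [alpha, bravo, delta, kilo, foxtrot, india]
Final RIGHT: [juliet, bravo, juliet, charlie, foxtrot, echo]
i=0: BASE=kilo L=alpha R=juliet all differ -> CONFLICT
i=1: L=bravo R=bravo -> agree -> bravo
i=2: BASE=echo L=delta R=juliet all differ -> CONFLICT
i=3: BASE=india L=kilo R=charlie all differ -> CONFLICT
i=4: L=foxtrot R=foxtrot -> agree -> foxtrot
i=5: L=india=BASE, R=echo -> take RIGHT -> echo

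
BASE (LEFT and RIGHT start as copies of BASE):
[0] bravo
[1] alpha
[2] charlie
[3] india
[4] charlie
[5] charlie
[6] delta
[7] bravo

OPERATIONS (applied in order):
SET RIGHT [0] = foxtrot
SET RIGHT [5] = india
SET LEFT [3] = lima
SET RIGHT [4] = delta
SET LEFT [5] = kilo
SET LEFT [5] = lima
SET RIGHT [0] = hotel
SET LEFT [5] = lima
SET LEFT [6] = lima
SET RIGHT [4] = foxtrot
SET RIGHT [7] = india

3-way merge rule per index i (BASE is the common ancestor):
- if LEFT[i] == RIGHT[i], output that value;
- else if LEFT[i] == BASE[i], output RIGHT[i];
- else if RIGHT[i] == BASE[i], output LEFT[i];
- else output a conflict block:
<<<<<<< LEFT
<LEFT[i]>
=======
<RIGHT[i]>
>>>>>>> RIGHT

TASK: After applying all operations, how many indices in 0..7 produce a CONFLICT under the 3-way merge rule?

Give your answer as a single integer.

Answer: 1

Derivation:
Final LEFT:  [bravo, alpha, charlie, lima, charlie, lima, lima, bravo]
Final RIGHT: [hotel, alpha, charlie, india, foxtrot, india, delta, india]
i=0: L=bravo=BASE, R=hotel -> take RIGHT -> hotel
i=1: L=alpha R=alpha -> agree -> alpha
i=2: L=charlie R=charlie -> agree -> charlie
i=3: L=lima, R=india=BASE -> take LEFT -> lima
i=4: L=charlie=BASE, R=foxtrot -> take RIGHT -> foxtrot
i=5: BASE=charlie L=lima R=india all differ -> CONFLICT
i=6: L=lima, R=delta=BASE -> take LEFT -> lima
i=7: L=bravo=BASE, R=india -> take RIGHT -> india
Conflict count: 1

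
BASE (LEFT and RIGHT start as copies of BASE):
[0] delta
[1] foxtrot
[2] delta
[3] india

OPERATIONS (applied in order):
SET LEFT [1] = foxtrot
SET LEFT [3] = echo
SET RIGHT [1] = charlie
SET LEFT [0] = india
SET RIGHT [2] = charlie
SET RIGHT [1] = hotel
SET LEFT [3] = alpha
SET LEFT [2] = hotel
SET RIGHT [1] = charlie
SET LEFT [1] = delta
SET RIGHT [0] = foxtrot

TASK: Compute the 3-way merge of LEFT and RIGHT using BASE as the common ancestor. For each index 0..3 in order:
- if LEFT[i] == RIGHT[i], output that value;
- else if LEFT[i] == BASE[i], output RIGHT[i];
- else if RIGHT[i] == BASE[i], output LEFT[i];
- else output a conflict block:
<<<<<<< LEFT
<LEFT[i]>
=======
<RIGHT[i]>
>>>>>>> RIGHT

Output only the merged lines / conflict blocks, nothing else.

Answer: <<<<<<< LEFT
india
=======
foxtrot
>>>>>>> RIGHT
<<<<<<< LEFT
delta
=======
charlie
>>>>>>> RIGHT
<<<<<<< LEFT
hotel
=======
charlie
>>>>>>> RIGHT
alpha

Derivation:
Final LEFT:  [india, delta, hotel, alpha]
Final RIGHT: [foxtrot, charlie, charlie, india]
i=0: BASE=delta L=india R=foxtrot all differ -> CONFLICT
i=1: BASE=foxtrot L=delta R=charlie all differ -> CONFLICT
i=2: BASE=delta L=hotel R=charlie all differ -> CONFLICT
i=3: L=alpha, R=india=BASE -> take LEFT -> alpha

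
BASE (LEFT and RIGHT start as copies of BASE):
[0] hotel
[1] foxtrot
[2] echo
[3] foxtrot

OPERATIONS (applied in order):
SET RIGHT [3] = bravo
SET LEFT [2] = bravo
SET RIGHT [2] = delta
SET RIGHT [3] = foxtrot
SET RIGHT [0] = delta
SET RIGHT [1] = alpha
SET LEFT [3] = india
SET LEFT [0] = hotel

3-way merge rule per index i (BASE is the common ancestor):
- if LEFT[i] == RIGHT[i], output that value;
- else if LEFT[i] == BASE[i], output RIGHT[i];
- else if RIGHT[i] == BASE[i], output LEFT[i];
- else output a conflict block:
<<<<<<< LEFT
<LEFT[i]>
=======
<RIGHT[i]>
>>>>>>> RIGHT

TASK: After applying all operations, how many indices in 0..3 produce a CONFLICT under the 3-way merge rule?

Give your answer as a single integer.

Final LEFT:  [hotel, foxtrot, bravo, india]
Final RIGHT: [delta, alpha, delta, foxtrot]
i=0: L=hotel=BASE, R=delta -> take RIGHT -> delta
i=1: L=foxtrot=BASE, R=alpha -> take RIGHT -> alpha
i=2: BASE=echo L=bravo R=delta all differ -> CONFLICT
i=3: L=india, R=foxtrot=BASE -> take LEFT -> india
Conflict count: 1

Answer: 1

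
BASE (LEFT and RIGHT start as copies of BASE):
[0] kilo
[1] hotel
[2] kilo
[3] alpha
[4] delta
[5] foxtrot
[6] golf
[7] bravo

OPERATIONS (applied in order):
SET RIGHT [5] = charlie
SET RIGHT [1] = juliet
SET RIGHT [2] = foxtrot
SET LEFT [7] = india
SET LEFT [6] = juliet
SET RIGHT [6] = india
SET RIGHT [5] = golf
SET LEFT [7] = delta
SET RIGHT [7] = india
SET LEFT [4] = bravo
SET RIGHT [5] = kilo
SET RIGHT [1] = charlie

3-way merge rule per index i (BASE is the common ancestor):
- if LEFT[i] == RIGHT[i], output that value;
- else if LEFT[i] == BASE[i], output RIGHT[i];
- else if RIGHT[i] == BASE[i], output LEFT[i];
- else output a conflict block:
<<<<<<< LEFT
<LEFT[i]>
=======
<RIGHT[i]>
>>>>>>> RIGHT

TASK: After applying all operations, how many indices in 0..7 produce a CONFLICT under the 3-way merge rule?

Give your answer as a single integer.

Answer: 2

Derivation:
Final LEFT:  [kilo, hotel, kilo, alpha, bravo, foxtrot, juliet, delta]
Final RIGHT: [kilo, charlie, foxtrot, alpha, delta, kilo, india, india]
i=0: L=kilo R=kilo -> agree -> kilo
i=1: L=hotel=BASE, R=charlie -> take RIGHT -> charlie
i=2: L=kilo=BASE, R=foxtrot -> take RIGHT -> foxtrot
i=3: L=alpha R=alpha -> agree -> alpha
i=4: L=bravo, R=delta=BASE -> take LEFT -> bravo
i=5: L=foxtrot=BASE, R=kilo -> take RIGHT -> kilo
i=6: BASE=golf L=juliet R=india all differ -> CONFLICT
i=7: BASE=bravo L=delta R=india all differ -> CONFLICT
Conflict count: 2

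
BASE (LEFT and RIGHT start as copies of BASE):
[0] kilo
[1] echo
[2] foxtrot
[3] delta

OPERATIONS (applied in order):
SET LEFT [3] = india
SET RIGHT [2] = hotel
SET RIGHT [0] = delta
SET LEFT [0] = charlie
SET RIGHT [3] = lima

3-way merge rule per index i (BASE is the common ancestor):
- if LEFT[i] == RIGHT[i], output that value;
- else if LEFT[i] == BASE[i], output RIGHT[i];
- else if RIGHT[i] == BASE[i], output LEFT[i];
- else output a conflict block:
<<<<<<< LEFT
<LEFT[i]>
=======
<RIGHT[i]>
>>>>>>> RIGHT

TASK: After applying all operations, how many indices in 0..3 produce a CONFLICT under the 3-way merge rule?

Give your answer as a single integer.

Final LEFT:  [charlie, echo, foxtrot, india]
Final RIGHT: [delta, echo, hotel, lima]
i=0: BASE=kilo L=charlie R=delta all differ -> CONFLICT
i=1: L=echo R=echo -> agree -> echo
i=2: L=foxtrot=BASE, R=hotel -> take RIGHT -> hotel
i=3: BASE=delta L=india R=lima all differ -> CONFLICT
Conflict count: 2

Answer: 2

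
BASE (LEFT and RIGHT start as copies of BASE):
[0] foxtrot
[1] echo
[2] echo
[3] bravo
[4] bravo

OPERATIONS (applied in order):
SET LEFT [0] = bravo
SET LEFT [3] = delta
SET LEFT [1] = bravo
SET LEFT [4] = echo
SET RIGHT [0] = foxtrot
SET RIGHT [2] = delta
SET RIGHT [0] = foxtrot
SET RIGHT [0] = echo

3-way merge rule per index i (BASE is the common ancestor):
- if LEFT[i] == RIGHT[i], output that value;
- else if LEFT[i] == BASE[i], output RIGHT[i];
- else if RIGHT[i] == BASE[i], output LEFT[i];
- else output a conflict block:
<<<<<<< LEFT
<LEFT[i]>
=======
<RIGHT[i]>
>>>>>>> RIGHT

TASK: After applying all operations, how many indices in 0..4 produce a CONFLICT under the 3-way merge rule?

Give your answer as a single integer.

Answer: 1

Derivation:
Final LEFT:  [bravo, bravo, echo, delta, echo]
Final RIGHT: [echo, echo, delta, bravo, bravo]
i=0: BASE=foxtrot L=bravo R=echo all differ -> CONFLICT
i=1: L=bravo, R=echo=BASE -> take LEFT -> bravo
i=2: L=echo=BASE, R=delta -> take RIGHT -> delta
i=3: L=delta, R=bravo=BASE -> take LEFT -> delta
i=4: L=echo, R=bravo=BASE -> take LEFT -> echo
Conflict count: 1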